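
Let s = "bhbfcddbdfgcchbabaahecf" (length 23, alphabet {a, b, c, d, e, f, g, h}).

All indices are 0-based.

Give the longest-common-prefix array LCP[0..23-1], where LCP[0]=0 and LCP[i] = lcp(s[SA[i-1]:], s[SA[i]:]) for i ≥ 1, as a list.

rank | idx | suffix
   0 |  17 | aahecf
   1 |  15 | abaahecf
   2 |  18 | ahecf
   3 |  16 | baahecf
   4 |  14 | babaahecf
   5 |   7 | bdfgcchbabaahecf
   6 |   2 | bfcddbdfgcchbabaahecf
   7 |   0 | bhbfcddbdfgcchbabaahecf
   8 |  11 | cchbabaahecf
   9 |   4 | cddbdfgcchbabaahecf
  10 |  21 | cf
  11 |  12 | chbabaahecf
  12 |   6 | dbdfgcchbabaahecf
  13 |   5 | ddbdfgcchbabaahecf
  14 |   8 | dfgcchbabaahecf
  15 |  20 | ecf
  16 |  22 | f
  17 |   3 | fcddbdfgcchbabaahecf
  18 |   9 | fgcchbabaahecf
  19 |  10 | gcchbabaahecf
  20 |  13 | hbabaahecf
  21 |   1 | hbfcddbdfgcchbabaahecf
  22 |  19 | hecf

SA = [17, 15, 18, 16, 14, 7, 2, 0, 11, 4, 21, 12, 6, 5, 8, 20, 22, 3, 9, 10, 13, 1, 19]
i: (SA[i-1],SA[i]) lcp shared
  1: (17,15) 1 'a'
  2: (15,18) 1 'a'
  3: (18,16) 0 ''
  4: (16,14) 2 'ba'
  5: (14,7) 1 'b'
  6: (7,2) 1 'b'
  7: (2,0) 1 'b'
  8: (0,11) 0 ''
  9: (11,4) 1 'c'
  10: (4,21) 1 'c'
  11: (21,12) 1 'c'
  12: (12,6) 0 ''
  13: (6,5) 1 'd'
  14: (5,8) 1 'd'
  15: (8,20) 0 ''
  16: (20,22) 0 ''
  17: (22,3) 1 'f'
  18: (3,9) 1 'f'
  19: (9,10) 0 ''
  20: (10,13) 0 ''
  21: (13,1) 2 'hb'
  22: (1,19) 1 'h'

[0, 1, 1, 0, 2, 1, 1, 1, 0, 1, 1, 1, 0, 1, 1, 0, 0, 1, 1, 0, 0, 2, 1]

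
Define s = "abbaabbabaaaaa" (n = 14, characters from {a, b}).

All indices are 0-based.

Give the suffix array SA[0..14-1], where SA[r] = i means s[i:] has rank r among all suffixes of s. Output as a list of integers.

[13, 12, 11, 10, 9, 3, 7, 0, 4, 8, 2, 6, 1, 5]

rank | idx | suffix
   0 |  13 | a
   1 |  12 | aa
   2 |  11 | aaa
   3 |  10 | aaaa
   4 |   9 | aaaaa
   5 |   3 | aabbabaaaaa
   6 |   7 | abaaaaa
   7 |   0 | abbaabbabaaaaa
   8 |   4 | abbabaaaaa
   9 |   8 | baaaaa
  10 |   2 | baabbabaaaaa
  11 |   6 | babaaaaa
  12 |   1 | bbaabbabaaaaa
  13 |   5 | bbabaaaaa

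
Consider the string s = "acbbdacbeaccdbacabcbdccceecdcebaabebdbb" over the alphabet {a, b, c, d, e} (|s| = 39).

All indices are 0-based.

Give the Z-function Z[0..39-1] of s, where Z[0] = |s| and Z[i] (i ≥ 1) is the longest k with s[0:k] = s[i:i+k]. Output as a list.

Z[0]=39
i=1: fresh scan; Z[1]=0
i=2: fresh scan; Z[2]=0
i=3: fresh scan; Z[3]=0
i=4: fresh scan; Z[4]=0
i=5: fresh scan; Z[5]=3 scan→box=[5,8)
i=6: min(r-i=2, Z[1]=0)=0; Z[6]=0
i=7: min(r-i=1, Z[2]=0)=0; Z[7]=0
i=8: fresh scan; Z[8]=0
i=9: fresh scan; Z[9]=2 scan→box=[9,11)
i=10: min(r-i=1, Z[1]=0)=0; Z[10]=0
i=11: fresh scan; Z[11]=0
i=12: fresh scan; Z[12]=0
i=13: fresh scan; Z[13]=0
i=14: fresh scan; Z[14]=2 scan→box=[14,16)
i=15: min(r-i=1, Z[1]=0)=0; Z[15]=0
i=16: fresh scan; Z[16]=1 scan→box=[16,17)
i=17: fresh scan; Z[17]=0
i=18: fresh scan; Z[18]=0
i=19: fresh scan; Z[19]=0
i=20: fresh scan; Z[20]=0
i=21: fresh scan; Z[21]=0
i=22: fresh scan; Z[22]=0
i=23: fresh scan; Z[23]=0
i=24: fresh scan; Z[24]=0
i=25: fresh scan; Z[25]=0
i=26: fresh scan; Z[26]=0
i=27: fresh scan; Z[27]=0
i=28: fresh scan; Z[28]=0
i=29: fresh scan; Z[29]=0
i=30: fresh scan; Z[30]=0
i=31: fresh scan; Z[31]=1 scan→box=[31,32)
i=32: fresh scan; Z[32]=1 scan→box=[32,33)
i=33: fresh scan; Z[33]=0
i=34: fresh scan; Z[34]=0
i=35: fresh scan; Z[35]=0
i=36: fresh scan; Z[36]=0
i=37: fresh scan; Z[37]=0
i=38: fresh scan; Z[38]=0

[39, 0, 0, 0, 0, 3, 0, 0, 0, 2, 0, 0, 0, 0, 2, 0, 1, 0, 0, 0, 0, 0, 0, 0, 0, 0, 0, 0, 0, 0, 0, 1, 1, 0, 0, 0, 0, 0, 0]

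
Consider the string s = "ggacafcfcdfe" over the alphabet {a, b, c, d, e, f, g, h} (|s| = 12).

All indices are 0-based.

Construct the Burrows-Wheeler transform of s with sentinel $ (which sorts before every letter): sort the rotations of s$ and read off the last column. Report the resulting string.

egcaffcfcadg$

rank  rotation       last
    0  $ggacafcfcdfe  e
    1  acafcfcdfe$gg  g
    2  afcfcdfe$ggac  c
    3  cafcfcdfe$gga  a
    4  cdfe$ggacafcf  f
    5  cfcdfe$ggacaf  f
    6  dfe$ggacafcfc  c
    7  e$ggacafcfcdf  f
    8  fcdfe$ggacafc  c
    9  fcfcdfe$ggaca  a
   10  fe$ggacafcfcd  d
   11  gacafcfcdfe$g  g
   12  ggacafcfcdfe$  $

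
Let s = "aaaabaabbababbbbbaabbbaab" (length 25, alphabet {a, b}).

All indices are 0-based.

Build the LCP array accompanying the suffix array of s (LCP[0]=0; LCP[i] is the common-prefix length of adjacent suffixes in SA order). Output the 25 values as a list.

sorted suffixes:
  #0 SA[0]=0  'aaaabaabbababbbbbaabbbaab'
  #1 SA[1]=1  'aaabaabbababbbbbaabbbaab'
  #2 SA[2]=22  'aab'
  #3 SA[3]=2  'aabaabbababbbbbaabbbaab'
  #4 SA[4]=5  'aabbababbbbbaabbbaab'
  #5 SA[5]=17  'aabbbaab'
  #6 SA[6]=23  'ab'
  #7 SA[7]=3  'abaabbababbbbbaabbbaab'
  #8 SA[8]=9  'ababbbbbaabbbaab'
  #9 SA[9]=6  'abbababbbbbaabbbaab'
  #10 SA[10]=18  'abbbaab'
  #11 SA[11]=11  'abbbbbaabbbaab'
  #12 SA[12]=24  'b'
  #13 SA[13]=21  'baab'
  #14 SA[14]=4  'baabbababbbbbaabbbaab'
  #15 SA[15]=16  'baabbbaab'
  #16 SA[16]=8  'bababbbbbaabbbaab'
  #17 SA[17]=10  'babbbbbaabbbaab'
  #18 SA[18]=20  'bbaab'
  #19 SA[19]=15  'bbaabbbaab'
  #20 SA[20]=7  'bbababbbbbaabbbaab'
  #21 SA[21]=19  'bbbaab'
  #22 SA[22]=14  'bbbaabbbaab'
  #23 SA[23]=13  'bbbbaabbbaab'
  #24 SA[24]=12  'bbbbbaabbbaab'

SA = [0, 1, 22, 2, 5, 17, 23, 3, 9, 6, 18, 11, 24, 21, 4, 16, 8, 10, 20, 15, 7, 19, 14, 13, 12]
i: (SA[i-1],SA[i]) lcp shared
  1: (0,1) 3 'aaa'
  2: (1,22) 2 'aa'
  3: (22,2) 3 'aab'
  4: (2,5) 3 'aab'
  5: (5,17) 4 'aabb'
  6: (17,23) 1 'a'
  7: (23,3) 2 'ab'
  8: (3,9) 3 'aba'
  9: (9,6) 2 'ab'
  10: (6,18) 3 'abb'
  11: (18,11) 4 'abbb'
  12: (11,24) 0 ''
  13: (24,21) 1 'b'
  14: (21,4) 4 'baab'
  15: (4,16) 5 'baabb'
  16: (16,8) 2 'ba'
  17: (8,10) 3 'bab'
  18: (10,20) 1 'b'
  19: (20,15) 5 'bbaab'
  20: (15,7) 3 'bba'
  21: (7,19) 2 'bb'
  22: (19,14) 6 'bbbaab'
  23: (14,13) 3 'bbb'
  24: (13,12) 4 'bbbb'

[0, 3, 2, 3, 3, 4, 1, 2, 3, 2, 3, 4, 0, 1, 4, 5, 2, 3, 1, 5, 3, 2, 6, 3, 4]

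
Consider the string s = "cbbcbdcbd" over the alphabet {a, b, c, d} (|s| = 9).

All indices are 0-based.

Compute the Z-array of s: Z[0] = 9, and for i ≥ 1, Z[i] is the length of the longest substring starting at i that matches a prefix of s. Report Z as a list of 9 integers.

[9, 0, 0, 2, 0, 0, 2, 0, 0]

Z[0]=9
i=1: i≥r, start 0; Z[1]=0
i=2: i≥r, start 0; Z[2]=0
i=3: i≥r, start 0; Z[3]=2 extend→box=[3,5)
i=4: min(r-i=1, Z[1]=0)=0; Z[4]=0
i=5: i≥r, start 0; Z[5]=0
i=6: i≥r, start 0; Z[6]=2 extend→box=[6,8)
i=7: min(r-i=1, Z[1]=0)=0; Z[7]=0
i=8: i≥r, start 0; Z[8]=0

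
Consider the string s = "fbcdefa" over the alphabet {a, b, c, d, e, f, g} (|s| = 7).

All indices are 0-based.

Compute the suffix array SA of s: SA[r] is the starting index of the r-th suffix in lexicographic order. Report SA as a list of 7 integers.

sorted suffixes:
  #0 SA[0]=6  'a'
  #1 SA[1]=1  'bcdefa'
  #2 SA[2]=2  'cdefa'
  #3 SA[3]=3  'defa'
  #4 SA[4]=4  'efa'
  #5 SA[5]=5  'fa'
  #6 SA[6]=0  'fbcdefa'

[6, 1, 2, 3, 4, 5, 0]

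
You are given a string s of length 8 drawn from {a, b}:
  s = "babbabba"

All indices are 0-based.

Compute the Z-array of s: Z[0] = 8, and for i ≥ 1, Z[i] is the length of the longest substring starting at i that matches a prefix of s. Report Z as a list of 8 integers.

Z[0]=8
i=1: fresh scan; Z[1]=0
i=2: fresh scan; Z[2]=1 extend→box=[2,3)
i=3: fresh scan; Z[3]=5 extend→box=[3,8)
i=4: min(r-i=4, Z[1]=0)=0; Z[4]=0
i=5: min(r-i=3, Z[2]=1)=1; Z[5]=1
i=6: min(r-i=2, Z[3]=5)=2; Z[6]=2
i=7: min(r-i=1, Z[4]=0)=0; Z[7]=0

[8, 0, 1, 5, 0, 1, 2, 0]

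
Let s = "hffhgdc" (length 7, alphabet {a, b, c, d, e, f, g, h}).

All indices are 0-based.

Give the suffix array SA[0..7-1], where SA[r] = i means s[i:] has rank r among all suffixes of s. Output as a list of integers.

rank→(start, suffix):
  0 → (6, 'c')
  1 → (5, 'dc')
  2 → (1, 'ffhgdc')
  3 → (2, 'fhgdc')
  4 → (4, 'gdc')
  5 → (0, 'hffhgdc')
  6 → (3, 'hgdc')

[6, 5, 1, 2, 4, 0, 3]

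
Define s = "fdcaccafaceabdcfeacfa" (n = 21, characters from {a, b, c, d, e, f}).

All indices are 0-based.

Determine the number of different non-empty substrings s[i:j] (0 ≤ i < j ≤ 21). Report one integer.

rank | idx | suffix
   0 |  20 | a
   1 |  11 | abdcfeacfa
   2 |   3 | accafaceabdcfeacfa
   3 |   8 | aceabdcfeacfa
   4 |  17 | acfa
   5 |   6 | afaceabdcfeacfa
   6 |  12 | bdcfeacfa
   7 |   2 | caccafaceabdcfeacfa
   8 |   5 | cafaceabdcfeacfa
   9 |   4 | ccafaceabdcfeacfa
  10 |   9 | ceabdcfeacfa
  11 |  18 | cfa
  12 |  14 | cfeacfa
  13 |   1 | dcaccafaceabdcfeacfa
  14 |  13 | dcfeacfa
  15 |  10 | eabdcfeacfa
  16 |  16 | eacfa
  17 |  19 | fa
  18 |   7 | faceabdcfeacfa
  19 |   0 | fdcaccafaceabdcfeacfa
  20 |  15 | feacfa

SA = [20, 11, 3, 8, 17, 6, 12, 2, 5, 4, 9, 18, 14, 1, 13, 10, 16, 19, 7, 0, 15]
i: (SA[i-1],SA[i]) lcp shared
  1: (20,11) 1 'a'
  2: (11,3) 1 'a'
  3: (3,8) 2 'ac'
  4: (8,17) 2 'ac'
  5: (17,6) 1 'a'
  6: (6,12) 0 ''
  7: (12,2) 0 ''
  8: (2,5) 2 'ca'
  9: (5,4) 1 'c'
  10: (4,9) 1 'c'
  11: (9,18) 1 'c'
  12: (18,14) 2 'cf'
  13: (14,1) 0 ''
  14: (1,13) 2 'dc'
  15: (13,10) 0 ''
  16: (10,16) 2 'ea'
  17: (16,19) 0 ''
  18: (19,7) 2 'fa'
  19: (7,0) 1 'f'
  20: (0,15) 1 'f'

n(n+1)/2 = 21·22/2 = 231
Σ LCP = 0 + 1 + 1 + 2 + 2 + 1 + 0 + 0 + 2 + 1 + 1 + 1 + 2 + 0 + 2 + 0 + 2 + 0 + 2 + 1 + 1 = 22
distinct = 231 − 22 = 209

209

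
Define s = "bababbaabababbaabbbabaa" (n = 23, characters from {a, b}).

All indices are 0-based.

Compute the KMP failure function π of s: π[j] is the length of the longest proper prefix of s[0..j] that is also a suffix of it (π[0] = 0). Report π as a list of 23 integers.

π[0] = 0
j=1 s[j]='a': π[1]=0 (border '')
j=2 s[j]='b': π[2]=1 (border 'b')
j=3 s[j]='a': π[3]=2 (border 'ba')
j=4 s[j]='b': π[4]=3 (border 'bab')
j=5 s[j]='b': k: 3→1→0; π[5]=1 (border 'b')
j=6 s[j]='a': π[6]=2 (border 'ba')
j=7 s[j]='a': k: 2→0; π[7]=0 (border '')
j=8 s[j]='b': π[8]=1 (border 'b')
j=9 s[j]='a': π[9]=2 (border 'ba')
j=10 s[j]='b': π[10]=3 (border 'bab')
j=11 s[j]='a': π[11]=4 (border 'baba')
j=12 s[j]='b': π[12]=5 (border 'babab')
j=13 s[j]='b': π[13]=6 (border 'bababb')
j=14 s[j]='a': π[14]=7 (border 'bababba')
j=15 s[j]='a': π[15]=8 (border 'bababbaa')
j=16 s[j]='b': π[16]=9 (border 'bababbaab')
j=17 s[j]='b': k: 9→1→0; π[17]=1 (border 'b')
j=18 s[j]='b': k: 1→0; π[18]=1 (border 'b')
j=19 s[j]='a': π[19]=2 (border 'ba')
j=20 s[j]='b': π[20]=3 (border 'bab')
j=21 s[j]='a': π[21]=4 (border 'baba')
j=22 s[j]='a': k: 4→2→0; π[22]=0 (border '')

[0, 0, 1, 2, 3, 1, 2, 0, 1, 2, 3, 4, 5, 6, 7, 8, 9, 1, 1, 2, 3, 4, 0]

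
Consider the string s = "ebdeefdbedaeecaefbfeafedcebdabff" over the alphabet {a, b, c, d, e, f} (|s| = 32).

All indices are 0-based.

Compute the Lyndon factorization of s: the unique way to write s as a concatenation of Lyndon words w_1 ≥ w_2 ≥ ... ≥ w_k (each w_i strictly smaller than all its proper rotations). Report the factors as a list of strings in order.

emit factor 1: 'e' (i=0, period=1)
emit factor 2: 'bdeefdbed' (i=1, period=9)
emit factor 3: 'aeecaefbfeafedcebd' (i=10, period=18)
emit factor 4: 'abff' (i=28, period=4)

["e", "bdeefdbed", "aeecaefbfeafedcebd", "abff"]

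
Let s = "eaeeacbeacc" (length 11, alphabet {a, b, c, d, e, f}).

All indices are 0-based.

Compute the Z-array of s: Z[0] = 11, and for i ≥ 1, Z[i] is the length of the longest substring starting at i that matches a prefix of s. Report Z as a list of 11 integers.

Z[0]=11
i=1: fresh scan; Z[1]=0
i=2: fresh scan; Z[2]=1 extend→box=[2,3)
i=3: fresh scan; Z[3]=2 extend→box=[3,5)
i=4: min(r-i=1, Z[1]=0)=0; Z[4]=0
i=5: fresh scan; Z[5]=0
i=6: fresh scan; Z[6]=0
i=7: fresh scan; Z[7]=2 extend→box=[7,9)
i=8: min(r-i=1, Z[1]=0)=0; Z[8]=0
i=9: fresh scan; Z[9]=0
i=10: fresh scan; Z[10]=0

[11, 0, 1, 2, 0, 0, 0, 2, 0, 0, 0]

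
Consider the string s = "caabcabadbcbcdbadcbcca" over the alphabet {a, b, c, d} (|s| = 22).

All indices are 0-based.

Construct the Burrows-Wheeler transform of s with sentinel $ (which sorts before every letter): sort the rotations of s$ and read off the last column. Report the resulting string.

acccabbadadccc$bdbbbcaa

rank  rotation                 last
    0  $caabcabadbcbcdbadcbcca  a
    1  a$caabcabadbcbcdbadcbcc  c
    2  aabcabadbcbcdbadcbcca$c  c
    3  abadbcbcdbadcbcca$caabc  c
    4  abcabadbcbcdbadcbcca$ca  a
    5  adbcbcdbadcbcca$caabcab  b
    6  adcbcca$caabcabadbcbcdb  b
    7  badbcbcdbadcbcca$caabca  a
    8  badcbcca$caabcabadbcbcd  d
    9  bcabadbcbcdbadcbcca$caa  a
   10  bcbcdbadcbcca$caabcabad  d
   11  bcca$caabcabadbcbcdbadc  c
   12  bcdbadcbcca$caabcabadbc  c
   13  ca$caabcabadbcbcdbadcbc  c
   14  caabcabadbcbcdbadcbcca$  $
   15  cabadbcbcdbadcbcca$caab  b
   16  cbcca$caabcabadbcbcdbad  d
   17  cbcdbadcbcca$caabcabadb  b
   18  cca$caabcabadbcbcdbadcb  b
   19  cdbadcbcca$caabcabadbcb  b
   20  dbadcbcca$caabcabadbcbc  c
   21  dbcbcdbadcbcca$caabcaba  a
   22  dcbcca$caabcabadbcbcdba  a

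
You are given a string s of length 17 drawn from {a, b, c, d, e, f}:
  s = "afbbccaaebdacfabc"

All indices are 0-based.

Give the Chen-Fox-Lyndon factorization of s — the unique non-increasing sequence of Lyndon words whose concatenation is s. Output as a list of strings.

["afbbcc", "aaebdacfabc"]

emit factor 1: 'afbbcc' (i=0, period=6)
emit factor 2: 'aaebdacfabc' (i=6, period=11)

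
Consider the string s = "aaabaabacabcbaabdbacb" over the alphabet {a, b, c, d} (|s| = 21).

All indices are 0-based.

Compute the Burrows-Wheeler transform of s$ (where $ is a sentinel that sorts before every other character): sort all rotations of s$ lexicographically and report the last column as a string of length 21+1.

rank  rotation                last
    0  $aaabaabacabcbaabdbacb  b
    1  aaabaabacabcbaabdbacb$  $
    2  aabaabacabcbaabdbacb$a  a
    3  aabacabcbaabdbacb$aaab  b
    4  aabdbacb$aaabaabacabcb  b
    5  abaabacabcbaabdbacb$aa  a
    6  abacabcbaabdbacb$aaaba  a
    7  abcbaabdbacb$aaabaabac  c
    8  abdbacb$aaabaabacabcba  a
    9  acabcbaabdbacb$aaabaab  b
   10  acb$aaabaabacabcbaabdb  b
   11  b$aaabaabacabcbaabdbac  c
   12  baabacabcbaabdbacb$aaa  a
   13  baabdbacb$aaabaabacabc  c
   14  bacabcbaabdbacb$aaabaa  a
   15  bacb$aaabaabacabcbaabd  d
   16  bcbaabdbacb$aaabaabaca  a
   17  bdbacb$aaabaabacabcbaa  a
   18  cabcbaabdbacb$aaabaaba  a
   19  cb$aaabaabacabcbaabdba  a
   20  cbaabdbacb$aaabaabacab  b
   21  dbacb$aaabaabacabcbaab  b

b$abbaacabbcacadaaaabb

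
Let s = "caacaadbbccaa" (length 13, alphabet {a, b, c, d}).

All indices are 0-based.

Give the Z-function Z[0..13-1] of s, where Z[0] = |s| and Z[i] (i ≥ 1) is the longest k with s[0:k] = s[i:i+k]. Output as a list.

Z[0]=13
i=1: outside box; Z[1]=0
i=2: outside box; Z[2]=0
i=3: outside box; Z[3]=3 scan→box=[3,6)
i=4: min(r-i=2, Z[1]=0)=0; Z[4]=0
i=5: min(r-i=1, Z[2]=0)=0; Z[5]=0
i=6: outside box; Z[6]=0
i=7: outside box; Z[7]=0
i=8: outside box; Z[8]=0
i=9: outside box; Z[9]=1 scan→box=[9,10)
i=10: outside box; Z[10]=3 scan→box=[10,13)
i=11: min(r-i=2, Z[1]=0)=0; Z[11]=0
i=12: min(r-i=1, Z[2]=0)=0; Z[12]=0

[13, 0, 0, 3, 0, 0, 0, 0, 0, 1, 3, 0, 0]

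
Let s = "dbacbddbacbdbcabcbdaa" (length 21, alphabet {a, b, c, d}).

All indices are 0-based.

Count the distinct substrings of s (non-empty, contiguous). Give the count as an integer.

194

rank→(start, suffix):
  0 → (20, 'a')
  1 → (19, 'aa')
  2 → (14, 'abcbdaa')
  3 → (8, 'acbdbcabcbdaa')
  4 → (2, 'acbddbacbdbcabcbdaa')
  5 → (7, 'bacbdbcabcbdaa')
  6 → (1, 'bacbddbacbdbcabcbdaa')
  7 → (12, 'bcabcbdaa')
  8 → (15, 'bcbdaa')
  9 → (17, 'bdaa')
  10 → (10, 'bdbcabcbdaa')
  11 → (4, 'bddbacbdbcabcbdaa')
  12 → (13, 'cabcbdaa')
  13 → (16, 'cbdaa')
  14 → (9, 'cbdbcabcbdaa')
  15 → (3, 'cbddbacbdbcabcbdaa')
  16 → (18, 'daa')
  17 → (6, 'dbacbdbcabcbdaa')
  18 → (0, 'dbacbddbacbdbcabcbdaa')
  19 → (11, 'dbcabcbdaa')
  20 → (5, 'ddbacbdbcabcbdaa')

SA = [20, 19, 14, 8, 2, 7, 1, 12, 15, 17, 10, 4, 13, 16, 9, 3, 18, 6, 0, 11, 5]
i: (SA[i-1],SA[i]) lcp shared
  1: (20,19) 1 'a'
  2: (19,14) 1 'a'
  3: (14,8) 1 'a'
  4: (8,2) 4 'acbd'
  5: (2,7) 0 ''
  6: (7,1) 5 'bacbd'
  7: (1,12) 1 'b'
  8: (12,15) 2 'bc'
  9: (15,17) 1 'b'
  10: (17,10) 2 'bd'
  11: (10,4) 2 'bd'
  12: (4,13) 0 ''
  13: (13,16) 1 'c'
  14: (16,9) 3 'cbd'
  15: (9,3) 3 'cbd'
  16: (3,18) 0 ''
  17: (18,6) 1 'd'
  18: (6,0) 6 'dbacbd'
  19: (0,11) 2 'db'
  20: (11,5) 1 'd'

n(n+1)/2 = 21·22/2 = 231
Σ LCP = 0 + 1 + 1 + 1 + 4 + 0 + 5 + 1 + 2 + 1 + 2 + 2 + 0 + 1 + 3 + 3 + 0 + 1 + 6 + 2 + 1 = 37
distinct = 231 − 37 = 194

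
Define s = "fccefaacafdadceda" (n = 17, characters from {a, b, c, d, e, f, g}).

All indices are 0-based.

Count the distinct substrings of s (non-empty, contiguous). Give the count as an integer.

sorted suffixes:
  #0 SA[0]=16  'a'
  #1 SA[1]=5  'aacafdadceda'
  #2 SA[2]=6  'acafdadceda'
  #3 SA[3]=11  'adceda'
  #4 SA[4]=8  'afdadceda'
  #5 SA[5]=7  'cafdadceda'
  #6 SA[6]=1  'ccefaacafdadceda'
  #7 SA[7]=13  'ceda'
  #8 SA[8]=2  'cefaacafdadceda'
  #9 SA[9]=15  'da'
  #10 SA[10]=10  'dadceda'
  #11 SA[11]=12  'dceda'
  #12 SA[12]=14  'eda'
  #13 SA[13]=3  'efaacafdadceda'
  #14 SA[14]=4  'faacafdadceda'
  #15 SA[15]=0  'fccefaacafdadceda'
  #16 SA[16]=9  'fdadceda'

SA = [16, 5, 6, 11, 8, 7, 1, 13, 2, 15, 10, 12, 14, 3, 4, 0, 9]
[i] adj suffixes → lcp
  [1] 16/5 → 1 ('a')
  [2] 5/6 → 1 ('a')
  [3] 6/11 → 1 ('a')
  [4] 11/8 → 1 ('a')
  [5] 8/7 → 0 ('')
  [6] 7/1 → 1 ('c')
  [7] 1/13 → 1 ('c')
  [8] 13/2 → 2 ('ce')
  [9] 2/15 → 0 ('')
  [10] 15/10 → 2 ('da')
  [11] 10/12 → 1 ('d')
  [12] 12/14 → 0 ('')
  [13] 14/3 → 1 ('e')
  [14] 3/4 → 0 ('')
  [15] 4/0 → 1 ('f')
  [16] 0/9 → 1 ('f')

n(n+1)/2 = 17·18/2 = 153
Σ LCP = 0 + 1 + 1 + 1 + 1 + 0 + 1 + 1 + 2 + 0 + 2 + 1 + 0 + 1 + 0 + 1 + 1 = 14
distinct = 153 − 14 = 139

139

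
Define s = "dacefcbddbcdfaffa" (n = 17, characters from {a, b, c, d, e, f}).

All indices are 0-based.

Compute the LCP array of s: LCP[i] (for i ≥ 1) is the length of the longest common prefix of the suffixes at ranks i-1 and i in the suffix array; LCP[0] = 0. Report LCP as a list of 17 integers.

rank→(start, suffix):
  0 → (16, 'a')
  1 → (1, 'acefcbddbcdfaffa')
  2 → (13, 'affa')
  3 → (9, 'bcdfaffa')
  4 → (6, 'bddbcdfaffa')
  5 → (5, 'cbddbcdfaffa')
  6 → (10, 'cdfaffa')
  7 → (2, 'cefcbddbcdfaffa')
  8 → (0, 'dacefcbddbcdfaffa')
  9 → (8, 'dbcdfaffa')
  10 → (7, 'ddbcdfaffa')
  11 → (11, 'dfaffa')
  12 → (3, 'efcbddbcdfaffa')
  13 → (15, 'fa')
  14 → (12, 'faffa')
  15 → (4, 'fcbddbcdfaffa')
  16 → (14, 'ffa')

SA = [16, 1, 13, 9, 6, 5, 10, 2, 0, 8, 7, 11, 3, 15, 12, 4, 14]
rank  pair      lcp
   1  s[16:],s[1:]  1  'a'
   2  s[1:],s[13:]  1  'a'
   3  s[13:],s[9:]  0  ''
   4  s[9:],s[6:]  1  'b'
   5  s[6:],s[5:]  0  ''
   6  s[5:],s[10:]  1  'c'
   7  s[10:],s[2:]  1  'c'
   8  s[2:],s[0:]  0  ''
   9  s[0:],s[8:]  1  'd'
  10  s[8:],s[7:]  1  'd'
  11  s[7:],s[11:]  1  'd'
  12  s[11:],s[3:]  0  ''
  13  s[3:],s[15:]  0  ''
  14  s[15:],s[12:]  2  'fa'
  15  s[12:],s[4:]  1  'f'
  16  s[4:],s[14:]  1  'f'

[0, 1, 1, 0, 1, 0, 1, 1, 0, 1, 1, 1, 0, 0, 2, 1, 1]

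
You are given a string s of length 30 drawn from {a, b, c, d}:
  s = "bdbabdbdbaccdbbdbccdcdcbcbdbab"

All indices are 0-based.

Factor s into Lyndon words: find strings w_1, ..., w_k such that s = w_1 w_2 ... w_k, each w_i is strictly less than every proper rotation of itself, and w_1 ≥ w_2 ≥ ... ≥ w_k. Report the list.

emit factor 1: 'bd' (i=0, period=2)
emit factor 2: 'b' (i=2, period=1)
emit factor 3: 'abdbdbaccdbbdbccdcdcbcbdb' (i=3, period=25)
emit factor 4: 'ab' (i=28, period=2)

["bd", "b", "abdbdbaccdbbdbccdcdcbcbdb", "ab"]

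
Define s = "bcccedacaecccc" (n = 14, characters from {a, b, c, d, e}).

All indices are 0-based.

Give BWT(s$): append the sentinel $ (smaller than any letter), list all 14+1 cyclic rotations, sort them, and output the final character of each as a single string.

cdc$caccebcceac

rank  rotation         last
    0  $bcccedacaecccc  c
    1  acaecccc$bccced  d
    2  aecccc$bcccedac  c
    3  bcccedacaecccc$  $
    4  c$bcccedacaeccc  c
    5  caecccc$bccceda  a
    6  cc$bcccedacaecc  c
    7  ccc$bcccedacaec  c
    8  cccc$bcccedacae  e
    9  cccedacaecccc$b  b
   10  ccedacaecccc$bc  c
   11  cedacaecccc$bcc  c
   12  dacaecccc$bccce  e
   13  ecccc$bcccedaca  a
   14  edacaecccc$bccc  c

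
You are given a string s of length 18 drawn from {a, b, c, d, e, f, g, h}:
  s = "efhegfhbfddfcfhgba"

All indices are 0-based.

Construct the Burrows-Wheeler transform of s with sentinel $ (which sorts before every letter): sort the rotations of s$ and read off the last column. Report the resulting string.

rank  rotation             last
    0  $efhegfhbfddfcfhgba  a
    1  a$efhegfhbfddfcfhgb  b
    2  ba$efhegfhbfddfcfhg  g
    3  bfddfcfhgba$efhegfh  h
    4  cfhgba$efhegfhbfddf  f
    5  ddfcfhgba$efhegfhbf  f
    6  dfcfhgba$efhegfhbfd  d
    7  efhegfhbfddfcfhgba$  $
    8  egfhbfddfcfhgba$efh  h
    9  fcfhgba$efhegfhbfdd  d
   10  fddfcfhgba$efhegfhb  b
   11  fhbfddfcfhgba$efheg  g
   12  fhegfhbfddfcfhgba$e  e
   13  fhgba$efhegfhbfddfc  c
   14  gba$efhegfhbfddfcfh  h
   15  gfhbfddfcfhgba$efhe  e
   16  hbfddfcfhgba$efhegf  f
   17  hegfhbfddfcfhgba$ef  f
   18  hgba$efhegfhbfddfcf  f

abghffd$hdbgechefff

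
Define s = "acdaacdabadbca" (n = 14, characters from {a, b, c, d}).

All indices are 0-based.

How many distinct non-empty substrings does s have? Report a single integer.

rank | idx | suffix
   0 |  13 | a
   1 |   3 | aacdabadbca
   2 |   7 | abadbca
   3 |   0 | acdaacdabadbca
   4 |   4 | acdabadbca
   5 |   9 | adbca
   6 |   8 | badbca
   7 |  11 | bca
   8 |  12 | ca
   9 |   1 | cdaacdabadbca
  10 |   5 | cdabadbca
  11 |   2 | daacdabadbca
  12 |   6 | dabadbca
  13 |  10 | dbca

SA = [13, 3, 7, 0, 4, 9, 8, 11, 12, 1, 5, 2, 6, 10]
rank  pair      lcp
   1  s[13:],s[3:]  1  'a'
   2  s[3:],s[7:]  1  'a'
   3  s[7:],s[0:]  1  'a'
   4  s[0:],s[4:]  4  'acda'
   5  s[4:],s[9:]  1  'a'
   6  s[9:],s[8:]  0  ''
   7  s[8:],s[11:]  1  'b'
   8  s[11:],s[12:]  0  ''
   9  s[12:],s[1:]  1  'c'
  10  s[1:],s[5:]  3  'cda'
  11  s[5:],s[2:]  0  ''
  12  s[2:],s[6:]  2  'da'
  13  s[6:],s[10:]  1  'd'

n(n+1)/2 = 14·15/2 = 105
Σ LCP = 0 + 1 + 1 + 1 + 4 + 1 + 0 + 1 + 0 + 1 + 3 + 0 + 2 + 1 = 16
distinct = 105 − 16 = 89

89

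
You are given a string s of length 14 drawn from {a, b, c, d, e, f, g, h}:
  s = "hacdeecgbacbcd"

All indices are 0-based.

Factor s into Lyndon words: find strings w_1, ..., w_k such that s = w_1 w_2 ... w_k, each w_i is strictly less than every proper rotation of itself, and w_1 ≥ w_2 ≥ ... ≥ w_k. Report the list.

["h", "acdeecgb", "acbcd"]

emit factor 1: 'h' (i=0, period=1)
emit factor 2: 'acdeecgb' (i=1, period=8)
emit factor 3: 'acbcd' (i=9, period=5)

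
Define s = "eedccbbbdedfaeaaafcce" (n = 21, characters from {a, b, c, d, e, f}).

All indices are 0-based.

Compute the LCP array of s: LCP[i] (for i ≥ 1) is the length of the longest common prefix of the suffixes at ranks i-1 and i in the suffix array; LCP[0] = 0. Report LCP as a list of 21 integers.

[0, 2, 1, 1, 0, 2, 1, 0, 1, 2, 1, 0, 1, 1, 0, 1, 1, 2, 1, 0, 1]

sorted suffixes:
  #0 SA[0]=14  'aaafcce'
  #1 SA[1]=15  'aafcce'
  #2 SA[2]=12  'aeaaafcce'
  #3 SA[3]=16  'afcce'
  #4 SA[4]=5  'bbbdedfaeaaafcce'
  #5 SA[5]=6  'bbdedfaeaaafcce'
  #6 SA[6]=7  'bdedfaeaaafcce'
  #7 SA[7]=4  'cbbbdedfaeaaafcce'
  #8 SA[8]=3  'ccbbbdedfaeaaafcce'
  #9 SA[9]=18  'cce'
  #10 SA[10]=19  'ce'
  #11 SA[11]=2  'dccbbbdedfaeaaafcce'
  #12 SA[12]=8  'dedfaeaaafcce'
  #13 SA[13]=10  'dfaeaaafcce'
  #14 SA[14]=20  'e'
  #15 SA[15]=13  'eaaafcce'
  #16 SA[16]=1  'edccbbbdedfaeaaafcce'
  #17 SA[17]=9  'edfaeaaafcce'
  #18 SA[18]=0  'eedccbbbdedfaeaaafcce'
  #19 SA[19]=11  'faeaaafcce'
  #20 SA[20]=17  'fcce'

SA = [14, 15, 12, 16, 5, 6, 7, 4, 3, 18, 19, 2, 8, 10, 20, 13, 1, 9, 0, 11, 17]
[i] adj suffixes → lcp
  [1] 14/15 → 2 ('aa')
  [2] 15/12 → 1 ('a')
  [3] 12/16 → 1 ('a')
  [4] 16/5 → 0 ('')
  [5] 5/6 → 2 ('bb')
  [6] 6/7 → 1 ('b')
  [7] 7/4 → 0 ('')
  [8] 4/3 → 1 ('c')
  [9] 3/18 → 2 ('cc')
  [10] 18/19 → 1 ('c')
  [11] 19/2 → 0 ('')
  [12] 2/8 → 1 ('d')
  [13] 8/10 → 1 ('d')
  [14] 10/20 → 0 ('')
  [15] 20/13 → 1 ('e')
  [16] 13/1 → 1 ('e')
  [17] 1/9 → 2 ('ed')
  [18] 9/0 → 1 ('e')
  [19] 0/11 → 0 ('')
  [20] 11/17 → 1 ('f')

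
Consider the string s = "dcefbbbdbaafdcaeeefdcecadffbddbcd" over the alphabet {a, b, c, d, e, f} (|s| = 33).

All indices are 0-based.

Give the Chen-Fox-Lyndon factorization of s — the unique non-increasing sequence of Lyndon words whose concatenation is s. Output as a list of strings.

emit factor 1: 'd' (i=0, period=1)
emit factor 2: 'cef' (i=1, period=3)
emit factor 3: 'bbbd' (i=4, period=4)
emit factor 4: 'b' (i=8, period=1)
emit factor 5: 'aafdcaeeefdcecadffbddbcd' (i=9, period=24)

["d", "cef", "bbbd", "b", "aafdcaeeefdcecadffbddbcd"]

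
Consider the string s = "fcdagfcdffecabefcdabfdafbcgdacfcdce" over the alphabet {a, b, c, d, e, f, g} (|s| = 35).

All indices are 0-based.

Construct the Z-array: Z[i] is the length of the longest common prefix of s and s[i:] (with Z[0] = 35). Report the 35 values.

[35, 0, 0, 0, 0, 3, 0, 0, 1, 1, 0, 0, 0, 0, 0, 4, 0, 0, 0, 0, 1, 0, 0, 1, 0, 0, 0, 0, 0, 0, 3, 0, 0, 0, 0]

Z[0]=35
i=1: fresh scan; Z[1]=0
i=2: fresh scan; Z[2]=0
i=3: fresh scan; Z[3]=0
i=4: fresh scan; Z[4]=0
i=5: fresh scan; Z[5]=3 extend→box=[5,8)
i=6: min(r-i=2, Z[1]=0)=0; Z[6]=0
i=7: min(r-i=1, Z[2]=0)=0; Z[7]=0
i=8: fresh scan; Z[8]=1 extend→box=[8,9)
i=9: fresh scan; Z[9]=1 extend→box=[9,10)
i=10: fresh scan; Z[10]=0
i=11: fresh scan; Z[11]=0
i=12: fresh scan; Z[12]=0
i=13: fresh scan; Z[13]=0
i=14: fresh scan; Z[14]=0
i=15: fresh scan; Z[15]=4 extend→box=[15,19)
i=16: min(r-i=3, Z[1]=0)=0; Z[16]=0
i=17: min(r-i=2, Z[2]=0)=0; Z[17]=0
i=18: min(r-i=1, Z[3]=0)=0; Z[18]=0
i=19: fresh scan; Z[19]=0
i=20: fresh scan; Z[20]=1 extend→box=[20,21)
i=21: fresh scan; Z[21]=0
i=22: fresh scan; Z[22]=0
i=23: fresh scan; Z[23]=1 extend→box=[23,24)
i=24: fresh scan; Z[24]=0
i=25: fresh scan; Z[25]=0
i=26: fresh scan; Z[26]=0
i=27: fresh scan; Z[27]=0
i=28: fresh scan; Z[28]=0
i=29: fresh scan; Z[29]=0
i=30: fresh scan; Z[30]=3 extend→box=[30,33)
i=31: min(r-i=2, Z[1]=0)=0; Z[31]=0
i=32: min(r-i=1, Z[2]=0)=0; Z[32]=0
i=33: fresh scan; Z[33]=0
i=34: fresh scan; Z[34]=0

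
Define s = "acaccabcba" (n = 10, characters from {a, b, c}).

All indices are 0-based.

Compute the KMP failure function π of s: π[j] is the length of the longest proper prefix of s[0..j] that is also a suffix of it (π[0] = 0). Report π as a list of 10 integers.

π[0] = 0
j=1 s[j]='c': π[1]=0 (border '')
j=2 s[j]='a': π[2]=1 (border 'a')
j=3 s[j]='c': π[3]=2 (border 'ac')
j=4 s[j]='c': k: 2→0; π[4]=0 (border '')
j=5 s[j]='a': π[5]=1 (border 'a')
j=6 s[j]='b': k: 1→0; π[6]=0 (border '')
j=7 s[j]='c': π[7]=0 (border '')
j=8 s[j]='b': π[8]=0 (border '')
j=9 s[j]='a': π[9]=1 (border 'a')

[0, 0, 1, 2, 0, 1, 0, 0, 0, 1]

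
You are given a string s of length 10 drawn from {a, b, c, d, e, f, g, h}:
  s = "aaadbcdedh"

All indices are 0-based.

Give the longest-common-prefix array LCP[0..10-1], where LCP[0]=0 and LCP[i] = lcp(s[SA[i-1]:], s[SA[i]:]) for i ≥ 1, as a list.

[0, 2, 1, 0, 0, 0, 1, 1, 0, 0]

rank | idx | suffix
   0 |   0 | aaadbcdedh
   1 |   1 | aadbcdedh
   2 |   2 | adbcdedh
   3 |   4 | bcdedh
   4 |   5 | cdedh
   5 |   3 | dbcdedh
   6 |   6 | dedh
   7 |   8 | dh
   8 |   7 | edh
   9 |   9 | h

SA = [0, 1, 2, 4, 5, 3, 6, 8, 7, 9]
rank  pair      lcp
   1  s[0:],s[1:]  2  'aa'
   2  s[1:],s[2:]  1  'a'
   3  s[2:],s[4:]  0  ''
   4  s[4:],s[5:]  0  ''
   5  s[5:],s[3:]  0  ''
   6  s[3:],s[6:]  1  'd'
   7  s[6:],s[8:]  1  'd'
   8  s[8:],s[7:]  0  ''
   9  s[7:],s[9:]  0  ''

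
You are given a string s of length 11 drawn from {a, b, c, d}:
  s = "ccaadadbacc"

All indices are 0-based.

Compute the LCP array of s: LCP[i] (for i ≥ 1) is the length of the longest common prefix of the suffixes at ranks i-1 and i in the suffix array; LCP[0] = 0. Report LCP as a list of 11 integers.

rank→(start, suffix):
  0 → (2, 'aadadbacc')
  1 → (8, 'acc')
  2 → (3, 'adadbacc')
  3 → (5, 'adbacc')
  4 → (7, 'bacc')
  5 → (10, 'c')
  6 → (1, 'caadadbacc')
  7 → (9, 'cc')
  8 → (0, 'ccaadadbacc')
  9 → (4, 'dadbacc')
  10 → (6, 'dbacc')

SA = [2, 8, 3, 5, 7, 10, 1, 9, 0, 4, 6]
[i] adj suffixes → lcp
  [1] 2/8 → 1 ('a')
  [2] 8/3 → 1 ('a')
  [3] 3/5 → 2 ('ad')
  [4] 5/7 → 0 ('')
  [5] 7/10 → 0 ('')
  [6] 10/1 → 1 ('c')
  [7] 1/9 → 1 ('c')
  [8] 9/0 → 2 ('cc')
  [9] 0/4 → 0 ('')
  [10] 4/6 → 1 ('d')

[0, 1, 1, 2, 0, 0, 1, 1, 2, 0, 1]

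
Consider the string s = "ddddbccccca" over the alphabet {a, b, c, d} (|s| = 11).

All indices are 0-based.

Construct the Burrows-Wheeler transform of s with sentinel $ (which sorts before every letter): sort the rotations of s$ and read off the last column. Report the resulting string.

rank  rotation      last
    0  $ddddbccccca  a
    1  a$ddddbccccc  c
    2  bccccca$dddd  d
    3  ca$ddddbcccc  c
    4  cca$ddddbccc  c
    5  ccca$ddddbcc  c
    6  cccca$ddddbc  c
    7  ccccca$ddddb  b
    8  dbccccca$ddd  d
    9  ddbccccca$dd  d
   10  dddbccccca$d  d
   11  ddddbccccca$  $

acdccccbddd$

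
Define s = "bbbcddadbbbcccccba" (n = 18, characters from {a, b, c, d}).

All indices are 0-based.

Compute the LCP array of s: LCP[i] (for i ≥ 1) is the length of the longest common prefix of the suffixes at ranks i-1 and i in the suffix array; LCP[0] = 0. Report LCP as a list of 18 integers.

[0, 1, 0, 1, 4, 2, 3, 1, 2, 0, 1, 2, 3, 4, 1, 0, 1, 1]

rank→(start, suffix):
  0 → (17, 'a')
  1 → (6, 'adbbbcccccba')
  2 → (16, 'ba')
  3 → (8, 'bbbcccccba')
  4 → (0, 'bbbcddadbbbcccccba')
  5 → (9, 'bbcccccba')
  6 → (1, 'bbcddadbbbcccccba')
  7 → (10, 'bcccccba')
  8 → (2, 'bcddadbbbcccccba')
  9 → (15, 'cba')
  10 → (14, 'ccba')
  11 → (13, 'cccba')
  12 → (12, 'ccccba')
  13 → (11, 'cccccba')
  14 → (3, 'cddadbbbcccccba')
  15 → (5, 'dadbbbcccccba')
  16 → (7, 'dbbbcccccba')
  17 → (4, 'ddadbbbcccccba')

SA = [17, 6, 16, 8, 0, 9, 1, 10, 2, 15, 14, 13, 12, 11, 3, 5, 7, 4]
i: (SA[i-1],SA[i]) lcp shared
  1: (17,6) 1 'a'
  2: (6,16) 0 ''
  3: (16,8) 1 'b'
  4: (8,0) 4 'bbbc'
  5: (0,9) 2 'bb'
  6: (9,1) 3 'bbc'
  7: (1,10) 1 'b'
  8: (10,2) 2 'bc'
  9: (2,15) 0 ''
  10: (15,14) 1 'c'
  11: (14,13) 2 'cc'
  12: (13,12) 3 'ccc'
  13: (12,11) 4 'cccc'
  14: (11,3) 1 'c'
  15: (3,5) 0 ''
  16: (5,7) 1 'd'
  17: (7,4) 1 'd'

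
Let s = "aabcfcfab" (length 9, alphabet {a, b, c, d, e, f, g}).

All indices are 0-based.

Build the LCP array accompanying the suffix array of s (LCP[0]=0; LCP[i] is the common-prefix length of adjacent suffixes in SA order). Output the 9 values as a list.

[0, 1, 2, 0, 1, 0, 2, 0, 1]

sorted suffixes:
  #0 SA[0]=0  'aabcfcfab'
  #1 SA[1]=7  'ab'
  #2 SA[2]=1  'abcfcfab'
  #3 SA[3]=8  'b'
  #4 SA[4]=2  'bcfcfab'
  #5 SA[5]=5  'cfab'
  #6 SA[6]=3  'cfcfab'
  #7 SA[7]=6  'fab'
  #8 SA[8]=4  'fcfab'

SA = [0, 7, 1, 8, 2, 5, 3, 6, 4]
i: (SA[i-1],SA[i]) lcp shared
  1: (0,7) 1 'a'
  2: (7,1) 2 'ab'
  3: (1,8) 0 ''
  4: (8,2) 1 'b'
  5: (2,5) 0 ''
  6: (5,3) 2 'cf'
  7: (3,6) 0 ''
  8: (6,4) 1 'f'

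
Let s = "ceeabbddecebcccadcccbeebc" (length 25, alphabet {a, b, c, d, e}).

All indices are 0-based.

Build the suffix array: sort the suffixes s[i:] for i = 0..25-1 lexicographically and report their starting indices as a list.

sorted suffixes:
  #0 SA[0]=3  'abbddecebcccadcccbeebc'
  #1 SA[1]=15  'adcccbeebc'
  #2 SA[2]=4  'bbddecebcccadcccbeebc'
  #3 SA[3]=23  'bc'
  #4 SA[4]=11  'bcccadcccbeebc'
  #5 SA[5]=5  'bddecebcccadcccbeebc'
  #6 SA[6]=20  'beebc'
  #7 SA[7]=24  'c'
  #8 SA[8]=14  'cadcccbeebc'
  #9 SA[9]=19  'cbeebc'
  #10 SA[10]=13  'ccadcccbeebc'
  #11 SA[11]=18  'ccbeebc'
  #12 SA[12]=12  'cccadcccbeebc'
  #13 SA[13]=17  'cccbeebc'
  #14 SA[14]=9  'cebcccadcccbeebc'
  #15 SA[15]=0  'ceeabbddecebcccadcccbeebc'
  #16 SA[16]=16  'dcccbeebc'
  #17 SA[17]=6  'ddecebcccadcccbeebc'
  #18 SA[18]=7  'decebcccadcccbeebc'
  #19 SA[19]=2  'eabbddecebcccadcccbeebc'
  #20 SA[20]=22  'ebc'
  #21 SA[21]=10  'ebcccadcccbeebc'
  #22 SA[22]=8  'ecebcccadcccbeebc'
  #23 SA[23]=1  'eeabbddecebcccadcccbeebc'
  #24 SA[24]=21  'eebc'

[3, 15, 4, 23, 11, 5, 20, 24, 14, 19, 13, 18, 12, 17, 9, 0, 16, 6, 7, 2, 22, 10, 8, 1, 21]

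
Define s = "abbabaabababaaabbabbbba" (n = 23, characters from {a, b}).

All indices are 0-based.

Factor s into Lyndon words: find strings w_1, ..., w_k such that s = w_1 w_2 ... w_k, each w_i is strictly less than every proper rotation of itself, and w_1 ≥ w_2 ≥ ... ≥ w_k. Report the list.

emit factor 1: 'abb' (i=0, period=3)
emit factor 2: 'ab' (i=3, period=2)
emit factor 3: 'aababab' (i=5, period=7)
emit factor 4: 'aaabbabbbb' (i=12, period=10)
emit factor 5: 'a' (i=22, period=1)

["abb", "ab", "aababab", "aaabbabbbb", "a"]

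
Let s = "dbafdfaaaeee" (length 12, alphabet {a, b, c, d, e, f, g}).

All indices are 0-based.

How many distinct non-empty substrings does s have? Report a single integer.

69

rank→(start, suffix):
  0 → (6, 'aaaeee')
  1 → (7, 'aaeee')
  2 → (8, 'aeee')
  3 → (2, 'afdfaaaeee')
  4 → (1, 'bafdfaaaeee')
  5 → (0, 'dbafdfaaaeee')
  6 → (4, 'dfaaaeee')
  7 → (11, 'e')
  8 → (10, 'ee')
  9 → (9, 'eee')
  10 → (5, 'faaaeee')
  11 → (3, 'fdfaaaeee')

SA = [6, 7, 8, 2, 1, 0, 4, 11, 10, 9, 5, 3]
[i] adj suffixes → lcp
  [1] 6/7 → 2 ('aa')
  [2] 7/8 → 1 ('a')
  [3] 8/2 → 1 ('a')
  [4] 2/1 → 0 ('')
  [5] 1/0 → 0 ('')
  [6] 0/4 → 1 ('d')
  [7] 4/11 → 0 ('')
  [8] 11/10 → 1 ('e')
  [9] 10/9 → 2 ('ee')
  [10] 9/5 → 0 ('')
  [11] 5/3 → 1 ('f')

n(n+1)/2 = 12·13/2 = 78
Σ LCP = 0 + 2 + 1 + 1 + 0 + 0 + 1 + 0 + 1 + 2 + 0 + 1 = 9
distinct = 78 − 9 = 69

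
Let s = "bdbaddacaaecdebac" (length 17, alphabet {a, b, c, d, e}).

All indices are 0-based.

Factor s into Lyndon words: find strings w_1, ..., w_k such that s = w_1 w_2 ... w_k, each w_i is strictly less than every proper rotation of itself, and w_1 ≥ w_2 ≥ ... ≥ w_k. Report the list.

emit factor 1: 'bd' (i=0, period=2)
emit factor 2: 'b' (i=2, period=1)
emit factor 3: 'add' (i=3, period=3)
emit factor 4: 'ac' (i=6, period=2)
emit factor 5: 'aaecdebac' (i=8, period=9)

["bd", "b", "add", "ac", "aaecdebac"]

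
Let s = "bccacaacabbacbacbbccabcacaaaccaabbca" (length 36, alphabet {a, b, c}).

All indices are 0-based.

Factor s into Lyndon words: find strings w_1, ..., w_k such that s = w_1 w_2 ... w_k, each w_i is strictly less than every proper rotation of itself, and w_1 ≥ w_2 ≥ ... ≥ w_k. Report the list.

["bcc", "ac", "aacabbacbacbbccabcac", "aaaccaabbc", "a"]

emit factor 1: 'bcc' (i=0, period=3)
emit factor 2: 'ac' (i=3, period=2)
emit factor 3: 'aacabbacbacbbccabcac' (i=5, period=20)
emit factor 4: 'aaaccaabbc' (i=25, period=10)
emit factor 5: 'a' (i=35, period=1)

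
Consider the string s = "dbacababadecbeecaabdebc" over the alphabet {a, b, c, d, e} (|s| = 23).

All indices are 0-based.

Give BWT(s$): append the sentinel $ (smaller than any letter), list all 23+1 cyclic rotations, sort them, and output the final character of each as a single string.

rank  rotation                  last
    0  $dbacababadecbeecaabdebc  c
    1  aabdebc$dbacababadecbeec  c
    2  ababadecbeecaabdebc$dbac  c
    3  abadecbeecaabdebc$dbacab  b
    4  abdebc$dbacababadecbeeca  a
    5  acababadecbeecaabdebc$db  b
    6  adecbeecaabdebc$dbacabab  b
    7  babadecbeecaabdebc$dbaca  a
    8  bacababadecbeecaabdebc$d  d
    9  badecbeecaabdebc$dbacaba  a
   10  bc$dbacababadecbeecaabde  e
   11  bdebc$dbacababadecbeecaa  a
   12  beecaabdebc$dbacababadec  c
   13  c$dbacababadecbeecaabdeb  b
   14  caabdebc$dbacababadecbee  e
   15  cababadecbeecaabdebc$dba  a
   16  cbeecaabdebc$dbacababade  e
   17  dbacababadecbeecaabdebc$  $
   18  debc$dbacababadecbeecaab  b
   19  decbeecaabdebc$dbacababa  a
   20  ebc$dbacababadecbeecaabd  d
   21  ecaabdebc$dbacababadecbe  e
   22  ecbeecaabdebc$dbacababad  d
   23  eecaabdebc$dbacababadecb  b

cccbabbadaeacbeae$badedb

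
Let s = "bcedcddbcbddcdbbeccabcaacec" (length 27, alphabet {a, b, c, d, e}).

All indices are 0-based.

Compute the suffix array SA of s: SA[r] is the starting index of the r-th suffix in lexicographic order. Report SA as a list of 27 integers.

[22, 19, 23, 14, 20, 7, 0, 9, 15, 26, 21, 18, 8, 17, 12, 4, 24, 1, 13, 6, 11, 3, 5, 10, 25, 16, 2]

rank | idx | suffix
   0 |  22 | aacec
   1 |  19 | abcaacec
   2 |  23 | acec
   3 |  14 | bbeccabcaacec
   4 |  20 | bcaacec
   5 |   7 | bcbddcdbbeccabcaacec
   6 |   0 | bcedcddbcbddcdbbeccabcaacec
   7 |   9 | bddcdbbeccabcaacec
   8 |  15 | beccabcaacec
   9 |  26 | c
  10 |  21 | caacec
  11 |  18 | cabcaacec
  12 |   8 | cbddcdbbeccabcaacec
  13 |  17 | ccabcaacec
  14 |  12 | cdbbeccabcaacec
  15 |   4 | cddbcbddcdbbeccabcaacec
  16 |  24 | cec
  17 |   1 | cedcddbcbddcdbbeccabcaacec
  18 |  13 | dbbeccabcaacec
  19 |   6 | dbcbddcdbbeccabcaacec
  20 |  11 | dcdbbeccabcaacec
  21 |   3 | dcddbcbddcdbbeccabcaacec
  22 |   5 | ddbcbddcdbbeccabcaacec
  23 |  10 | ddcdbbeccabcaacec
  24 |  25 | ec
  25 |  16 | eccabcaacec
  26 |   2 | edcddbcbddcdbbeccabcaacec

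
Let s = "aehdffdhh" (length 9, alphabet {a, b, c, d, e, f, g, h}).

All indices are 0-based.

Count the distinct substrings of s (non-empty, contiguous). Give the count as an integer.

sorted suffixes:
  #0 SA[0]=0  'aehdffdhh'
  #1 SA[1]=3  'dffdhh'
  #2 SA[2]=6  'dhh'
  #3 SA[3]=1  'ehdffdhh'
  #4 SA[4]=5  'fdhh'
  #5 SA[5]=4  'ffdhh'
  #6 SA[6]=8  'h'
  #7 SA[7]=2  'hdffdhh'
  #8 SA[8]=7  'hh'

SA = [0, 3, 6, 1, 5, 4, 8, 2, 7]
i: (SA[i-1],SA[i]) lcp shared
  1: (0,3) 0 ''
  2: (3,6) 1 'd'
  3: (6,1) 0 ''
  4: (1,5) 0 ''
  5: (5,4) 1 'f'
  6: (4,8) 0 ''
  7: (8,2) 1 'h'
  8: (2,7) 1 'h'

n(n+1)/2 = 9·10/2 = 45
Σ LCP = 0 + 0 + 1 + 0 + 0 + 1 + 0 + 1 + 1 = 4
distinct = 45 − 4 = 41

41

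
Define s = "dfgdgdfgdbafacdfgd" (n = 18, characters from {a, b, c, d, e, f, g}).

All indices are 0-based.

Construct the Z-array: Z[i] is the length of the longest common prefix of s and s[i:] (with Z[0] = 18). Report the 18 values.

Z[0]=18
i=1: fresh scan; Z[1]=0
i=2: fresh scan; Z[2]=0
i=3: fresh scan; Z[3]=1 scan→box=[3,4)
i=4: fresh scan; Z[4]=0
i=5: fresh scan; Z[5]=4 scan→box=[5,9)
i=6: min(r-i=3, Z[1]=0)=0; Z[6]=0
i=7: min(r-i=2, Z[2]=0)=0; Z[7]=0
i=8: min(r-i=1, Z[3]=1)=1; Z[8]=1
i=9: fresh scan; Z[9]=0
i=10: fresh scan; Z[10]=0
i=11: fresh scan; Z[11]=0
i=12: fresh scan; Z[12]=0
i=13: fresh scan; Z[13]=0
i=14: fresh scan; Z[14]=4 scan→box=[14,18)
i=15: min(r-i=3, Z[1]=0)=0; Z[15]=0
i=16: min(r-i=2, Z[2]=0)=0; Z[16]=0
i=17: min(r-i=1, Z[3]=1)=1; Z[17]=1

[18, 0, 0, 1, 0, 4, 0, 0, 1, 0, 0, 0, 0, 0, 4, 0, 0, 1]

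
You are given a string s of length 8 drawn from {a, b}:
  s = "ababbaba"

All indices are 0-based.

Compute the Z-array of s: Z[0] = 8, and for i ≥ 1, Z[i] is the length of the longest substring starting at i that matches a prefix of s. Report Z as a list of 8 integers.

Z[0]=8
i=1: i≥r, start 0; Z[1]=0
i=2: i≥r, start 0; Z[2]=2 scan→box=[2,4)
i=3: min(r-i=1, Z[1]=0)=0; Z[3]=0
i=4: i≥r, start 0; Z[4]=0
i=5: i≥r, start 0; Z[5]=3 scan→box=[5,8)
i=6: min(r-i=2, Z[1]=0)=0; Z[6]=0
i=7: min(r-i=1, Z[2]=2)=1; Z[7]=1

[8, 0, 2, 0, 0, 3, 0, 1]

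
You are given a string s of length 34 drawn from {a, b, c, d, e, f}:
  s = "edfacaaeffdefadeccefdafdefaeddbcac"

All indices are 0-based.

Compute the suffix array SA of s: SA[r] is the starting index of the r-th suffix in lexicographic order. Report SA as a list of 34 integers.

sorted suffixes:
  #0 SA[0]=5  'aaeffdefadeccefdafdefaeddbcac'
  #1 SA[1]=32  'ac'
  #2 SA[2]=3  'acaaeffdefadeccefdafdefaeddbcac'
  #3 SA[3]=13  'adeccefdafdefaeddbcac'
  #4 SA[4]=26  'aeddbcac'
  #5 SA[5]=6  'aeffdefadeccefdafdefaeddbcac'
  #6 SA[6]=21  'afdefaeddbcac'
  #7 SA[7]=30  'bcac'
  #8 SA[8]=33  'c'
  #9 SA[9]=4  'caaeffdefadeccefdafdefaeddbcac'
  #10 SA[10]=31  'cac'
  #11 SA[11]=16  'ccefdafdefaeddbcac'
  #12 SA[12]=17  'cefdafdefaeddbcac'
  #13 SA[13]=20  'dafdefaeddbcac'
  #14 SA[14]=29  'dbcac'
  #15 SA[15]=28  'ddbcac'
  #16 SA[16]=14  'deccefdafdefaeddbcac'
  #17 SA[17]=10  'defadeccefdafdefaeddbcac'
  #18 SA[18]=23  'defaeddbcac'
  #19 SA[19]=1  'dfacaaeffdefadeccefdafdefaeddbcac'
  #20 SA[20]=15  'eccefdafdefaeddbcac'
  #21 SA[21]=27  'eddbcac'
  #22 SA[22]=0  'edfacaaeffdefadeccefdafdefaeddbcac'
  #23 SA[23]=11  'efadeccefdafdefaeddbcac'
  #24 SA[24]=24  'efaeddbcac'
  #25 SA[25]=18  'efdafdefaeddbcac'
  #26 SA[26]=7  'effdefadeccefdafdefaeddbcac'
  #27 SA[27]=2  'facaaeffdefadeccefdafdefaeddbcac'
  #28 SA[28]=12  'fadeccefdafdefaeddbcac'
  #29 SA[29]=25  'faeddbcac'
  #30 SA[30]=19  'fdafdefaeddbcac'
  #31 SA[31]=9  'fdefadeccefdafdefaeddbcac'
  #32 SA[32]=22  'fdefaeddbcac'
  #33 SA[33]=8  'ffdefadeccefdafdefaeddbcac'

[5, 32, 3, 13, 26, 6, 21, 30, 33, 4, 31, 16, 17, 20, 29, 28, 14, 10, 23, 1, 15, 27, 0, 11, 24, 18, 7, 2, 12, 25, 19, 9, 22, 8]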